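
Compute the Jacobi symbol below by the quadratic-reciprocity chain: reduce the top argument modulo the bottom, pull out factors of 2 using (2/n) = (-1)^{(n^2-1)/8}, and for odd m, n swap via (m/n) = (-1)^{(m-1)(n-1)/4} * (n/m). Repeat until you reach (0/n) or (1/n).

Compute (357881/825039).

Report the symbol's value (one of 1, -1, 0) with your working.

reciprocity: (357881/825039) = +1·(825039/357881) since 357881 mod 4 = 1, 825039 mod 4 = 3; sign now +1
(825039/357881) = (109277/357881)   [reduce mod 357881]
reciprocity: (109277/357881) = +1·(357881/109277) since 109277 mod 4 = 1, 357881 mod 4 = 1; sign now +1
(357881/109277) = (30050/109277)   [reduce mod 109277]
30050 = 2^1·15025; (2/109277) = -1 since 109277 mod 8 = 5, so (30050/109277) = (-1)^1·(15025/109277); sign now -1
reciprocity: (15025/109277) = +1·(109277/15025) since 15025 mod 4 = 1, 109277 mod 4 = 1; sign now -1
(109277/15025) = (4102/15025)   [reduce mod 15025]
4102 = 2^1·2051; (2/15025) = +1 since 15025 mod 8 = 1, so (4102/15025) = (+1)^1·(2051/15025); sign now -1
reciprocity: (2051/15025) = +1·(15025/2051) since 2051 mod 4 = 3, 15025 mod 4 = 1; sign now -1
(15025/2051) = (668/2051)   [reduce mod 2051]
668 = 2^2·167; (2/2051) = -1 since 2051 mod 8 = 3, so (668/2051) = (-1)^2·(167/2051); sign now -1
reciprocity: (167/2051) = -1·(2051/167) since 167 mod 4 = 3, 2051 mod 4 = 3; sign now +1
(2051/167) = (47/167)   [reduce mod 167]
reciprocity: (47/167) = -1·(167/47) since 47 mod 4 = 3, 167 mod 4 = 3; sign now -1
(167/47) = (26/47)   [reduce mod 47]
26 = 2^1·13; (2/47) = +1 since 47 mod 8 = 7, so (26/47) = (+1)^1·(13/47); sign now -1
reciprocity: (13/47) = +1·(47/13) since 13 mod 4 = 1, 47 mod 4 = 3; sign now -1
(47/13) = (8/13)   [reduce mod 13]
8 = 2^3·1; (2/13) = -1 since 13 mod 8 = 5, so (8/13) = (-1)^3·(1/13); sign now +1
(1/13) = 1; final value = sign = +1

1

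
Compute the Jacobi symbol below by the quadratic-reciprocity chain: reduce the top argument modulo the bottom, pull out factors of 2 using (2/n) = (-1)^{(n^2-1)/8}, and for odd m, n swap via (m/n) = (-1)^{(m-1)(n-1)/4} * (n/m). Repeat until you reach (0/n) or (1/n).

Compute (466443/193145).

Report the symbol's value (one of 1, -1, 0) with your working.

(466443/193145): 466443 mod 193145 = 80153, so (466443/193145) = (80153/193145)
flip (80153/193145) -> (193145/80153): both odd, 80153 mod 4 = 1, 193145 mod 4 = 1, so the flip contributes +1; sign now +1
(193145/80153): 193145 mod 80153 = 32839, so (193145/80153) = (32839/80153)
flip (32839/80153) -> (80153/32839): both odd, 32839 mod 4 = 3, 80153 mod 4 = 1, so the flip contributes +1; sign now +1
(80153/32839): 80153 mod 32839 = 14475, so (80153/32839) = (14475/32839)
flip (14475/32839) -> (32839/14475): both odd, 14475 mod 4 = 3, 32839 mod 4 = 3, so the flip contributes -1; sign now -1
(32839/14475): 32839 mod 14475 = 3889, so (32839/14475) = (3889/14475)
flip (3889/14475) -> (14475/3889): both odd, 3889 mod 4 = 1, 14475 mod 4 = 3, so the flip contributes +1; sign now -1
(14475/3889): 14475 mod 3889 = 2808, so (14475/3889) = (2808/3889)
factor out 2^3: 2808 = 2^3·351; with 3889 mod 8 = 1, (2/3889) = +1; sign now -1; continue with (351/3889)
flip (351/3889) -> (3889/351): both odd, 351 mod 4 = 3, 3889 mod 4 = 1, so the flip contributes +1; sign now -1
(3889/351): 3889 mod 351 = 28, so (3889/351) = (28/351)
factor out 2^2: 28 = 2^2·7; with 351 mod 8 = 7, (2/351) = +1; sign now -1; continue with (7/351)
flip (7/351) -> (351/7): both odd, 7 mod 4 = 3, 351 mod 4 = 3, so the flip contributes -1; sign now +1
(351/7): 351 mod 7 = 1, so (351/7) = (1/7)
reached (1/7) = 1, so the symbol is +1

1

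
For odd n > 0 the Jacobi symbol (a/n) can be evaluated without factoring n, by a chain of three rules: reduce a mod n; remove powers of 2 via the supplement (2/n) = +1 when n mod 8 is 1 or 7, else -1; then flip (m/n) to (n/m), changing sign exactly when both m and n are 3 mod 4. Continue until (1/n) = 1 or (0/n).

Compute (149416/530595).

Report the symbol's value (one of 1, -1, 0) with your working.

factor out 2^3: 149416 = 2^3·18677; with 530595 mod 8 = 3, (2/530595) = -1; sign now -1; continue with (18677/530595)
flip (18677/530595) -> (530595/18677): both odd, 18677 mod 4 = 1, 530595 mod 4 = 3, so the flip contributes +1; sign now -1
(530595/18677): 530595 mod 18677 = 7639, so (530595/18677) = (7639/18677)
flip (7639/18677) -> (18677/7639): both odd, 7639 mod 4 = 3, 18677 mod 4 = 1, so the flip contributes +1; sign now -1
(18677/7639): 18677 mod 7639 = 3399, so (18677/7639) = (3399/7639)
flip (3399/7639) -> (7639/3399): both odd, 3399 mod 4 = 3, 7639 mod 4 = 3, so the flip contributes -1; sign now +1
(7639/3399): 7639 mod 3399 = 841, so (7639/3399) = (841/3399)
flip (841/3399) -> (3399/841): both odd, 841 mod 4 = 1, 3399 mod 4 = 3, so the flip contributes +1; sign now +1
(3399/841): 3399 mod 841 = 35, so (3399/841) = (35/841)
flip (35/841) -> (841/35): both odd, 35 mod 4 = 3, 841 mod 4 = 1, so the flip contributes +1; sign now +1
(841/35): 841 mod 35 = 1, so (841/35) = (1/35)
reached (1/35) = 1, so the symbol is +1

1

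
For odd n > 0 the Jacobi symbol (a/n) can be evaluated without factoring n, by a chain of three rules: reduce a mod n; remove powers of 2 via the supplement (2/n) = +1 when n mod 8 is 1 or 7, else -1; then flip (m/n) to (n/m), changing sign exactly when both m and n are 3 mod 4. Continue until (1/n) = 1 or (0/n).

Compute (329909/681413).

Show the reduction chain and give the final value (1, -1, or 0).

flip (329909/681413) -> (681413/329909): both odd, 329909 mod 4 = 1, 681413 mod 4 = 1, so the flip contributes +1; sign now +1
(681413/329909): 681413 mod 329909 = 21595, so (681413/329909) = (21595/329909)
flip (21595/329909) -> (329909/21595): both odd, 21595 mod 4 = 3, 329909 mod 4 = 1, so the flip contributes +1; sign now +1
(329909/21595): 329909 mod 21595 = 5984, so (329909/21595) = (5984/21595)
factor out 2^5: 5984 = 2^5·187; with 21595 mod 8 = 3, (2/21595) = -1; sign now -1; continue with (187/21595)
flip (187/21595) -> (21595/187): both odd, 187 mod 4 = 3, 21595 mod 4 = 3, so the flip contributes -1; sign now +1
(21595/187): 21595 mod 187 = 90, so (21595/187) = (90/187)
factor out 2^1: 90 = 2^1·45; with 187 mod 8 = 3, (2/187) = -1; sign now -1; continue with (45/187)
flip (45/187) -> (187/45): both odd, 45 mod 4 = 1, 187 mod 4 = 3, so the flip contributes +1; sign now -1
(187/45): 187 mod 45 = 7, so (187/45) = (7/45)
flip (7/45) -> (45/7): both odd, 7 mod 4 = 3, 45 mod 4 = 1, so the flip contributes +1; sign now -1
(45/7): 45 mod 7 = 3, so (45/7) = (3/7)
flip (3/7) -> (7/3): both odd, 3 mod 4 = 3, 7 mod 4 = 3, so the flip contributes -1; sign now +1
(7/3): 7 mod 3 = 1, so (7/3) = (1/3)
reached (1/3) = 1, so the symbol is +1

1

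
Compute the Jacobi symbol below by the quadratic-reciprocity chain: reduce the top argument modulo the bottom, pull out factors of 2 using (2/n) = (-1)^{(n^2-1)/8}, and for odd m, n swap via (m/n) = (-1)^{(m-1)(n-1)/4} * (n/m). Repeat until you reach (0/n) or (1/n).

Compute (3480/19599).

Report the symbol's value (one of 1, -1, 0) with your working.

0

3480 = 2^3·435; (2/19599) = +1 since 19599 mod 8 = 7, so (3480/19599) = (+1)^3·(435/19599); sign now +1
reciprocity: (435/19599) = -1·(19599/435) since 435 mod 4 = 3, 19599 mod 4 = 3; sign now -1
(19599/435) = (24/435)   [reduce mod 435]
24 = 2^3·3; (2/435) = -1 since 435 mod 8 = 3, so (24/435) = (-1)^3·(3/435); sign now +1
reciprocity: (3/435) = -1·(435/3) since 3 mod 4 = 3, 435 mod 4 = 3; sign now -1
(435/3) = (0/3)   [reduce mod 3]
(0/3) = 0   [gcd(a, n) > 1]; final value = 0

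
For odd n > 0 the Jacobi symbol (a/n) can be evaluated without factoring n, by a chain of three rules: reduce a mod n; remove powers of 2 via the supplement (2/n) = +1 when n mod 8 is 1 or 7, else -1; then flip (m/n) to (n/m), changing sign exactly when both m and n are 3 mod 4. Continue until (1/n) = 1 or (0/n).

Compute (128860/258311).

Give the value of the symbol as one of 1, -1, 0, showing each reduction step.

128860 = 2^2·32215; (2/258311) = +1 since 258311 mod 8 = 7, so (128860/258311) = (+1)^2·(32215/258311); sign now +1
reciprocity: (32215/258311) = -1·(258311/32215) since 32215 mod 4 = 3, 258311 mod 4 = 3; sign now -1
(258311/32215) = (591/32215)   [reduce mod 32215]
reciprocity: (591/32215) = -1·(32215/591) since 591 mod 4 = 3, 32215 mod 4 = 3; sign now +1
(32215/591) = (301/591)   [reduce mod 591]
reciprocity: (301/591) = +1·(591/301) since 301 mod 4 = 1, 591 mod 4 = 3; sign now +1
(591/301) = (290/301)   [reduce mod 301]
290 = 2^1·145; (2/301) = -1 since 301 mod 8 = 5, so (290/301) = (-1)^1·(145/301); sign now -1
reciprocity: (145/301) = +1·(301/145) since 145 mod 4 = 1, 301 mod 4 = 1; sign now -1
(301/145) = (11/145)   [reduce mod 145]
reciprocity: (11/145) = +1·(145/11) since 11 mod 4 = 3, 145 mod 4 = 1; sign now -1
(145/11) = (2/11)   [reduce mod 11]
2 = 2^1·1; (2/11) = -1 since 11 mod 8 = 3, so (2/11) = (-1)^1·(1/11); sign now +1
(1/11) = 1; final value = sign = +1

1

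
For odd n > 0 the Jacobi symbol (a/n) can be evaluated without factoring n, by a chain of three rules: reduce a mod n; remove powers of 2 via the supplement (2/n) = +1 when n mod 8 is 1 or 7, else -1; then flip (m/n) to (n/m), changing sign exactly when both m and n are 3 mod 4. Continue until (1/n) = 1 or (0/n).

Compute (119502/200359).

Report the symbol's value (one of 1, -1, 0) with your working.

119502 = 2^1·59751; (2/200359) = +1 since 200359 mod 8 = 7, so (119502/200359) = (+1)^1·(59751/200359); sign now +1
reciprocity: (59751/200359) = -1·(200359/59751) since 59751 mod 4 = 3, 200359 mod 4 = 3; sign now -1
(200359/59751) = (21106/59751)   [reduce mod 59751]
21106 = 2^1·10553; (2/59751) = +1 since 59751 mod 8 = 7, so (21106/59751) = (+1)^1·(10553/59751); sign now -1
reciprocity: (10553/59751) = +1·(59751/10553) since 10553 mod 4 = 1, 59751 mod 4 = 3; sign now -1
(59751/10553) = (6986/10553)   [reduce mod 10553]
6986 = 2^1·3493; (2/10553) = +1 since 10553 mod 8 = 1, so (6986/10553) = (+1)^1·(3493/10553); sign now -1
reciprocity: (3493/10553) = +1·(10553/3493) since 3493 mod 4 = 1, 10553 mod 4 = 1; sign now -1
(10553/3493) = (74/3493)   [reduce mod 3493]
74 = 2^1·37; (2/3493) = -1 since 3493 mod 8 = 5, so (74/3493) = (-1)^1·(37/3493); sign now +1
reciprocity: (37/3493) = +1·(3493/37) since 37 mod 4 = 1, 3493 mod 4 = 1; sign now +1
(3493/37) = (15/37)   [reduce mod 37]
reciprocity: (15/37) = +1·(37/15) since 15 mod 4 = 3, 37 mod 4 = 1; sign now +1
(37/15) = (7/15)   [reduce mod 15]
reciprocity: (7/15) = -1·(15/7) since 7 mod 4 = 3, 15 mod 4 = 3; sign now -1
(15/7) = (1/7)   [reduce mod 7]
(1/7) = 1; final value = sign = -1

-1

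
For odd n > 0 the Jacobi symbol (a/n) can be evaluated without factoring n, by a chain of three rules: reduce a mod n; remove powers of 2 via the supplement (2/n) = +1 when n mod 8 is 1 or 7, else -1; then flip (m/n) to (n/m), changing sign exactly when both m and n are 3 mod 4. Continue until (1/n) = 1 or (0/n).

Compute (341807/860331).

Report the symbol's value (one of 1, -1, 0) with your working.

1

reciprocity: (341807/860331) = -1·(860331/341807) since 341807 mod 4 = 3, 860331 mod 4 = 3; sign now -1
(860331/341807) = (176717/341807)   [reduce mod 341807]
reciprocity: (176717/341807) = +1·(341807/176717) since 176717 mod 4 = 1, 341807 mod 4 = 3; sign now -1
(341807/176717) = (165090/176717)   [reduce mod 176717]
165090 = 2^1·82545; (2/176717) = -1 since 176717 mod 8 = 5, so (165090/176717) = (-1)^1·(82545/176717); sign now +1
reciprocity: (82545/176717) = +1·(176717/82545) since 82545 mod 4 = 1, 176717 mod 4 = 1; sign now +1
(176717/82545) = (11627/82545)   [reduce mod 82545]
reciprocity: (11627/82545) = +1·(82545/11627) since 11627 mod 4 = 3, 82545 mod 4 = 1; sign now +1
(82545/11627) = (1156/11627)   [reduce mod 11627]
1156 = 2^2·289; (2/11627) = -1 since 11627 mod 8 = 3, so (1156/11627) = (-1)^2·(289/11627); sign now +1
reciprocity: (289/11627) = +1·(11627/289) since 289 mod 4 = 1, 11627 mod 4 = 3; sign now +1
(11627/289) = (67/289)   [reduce mod 289]
reciprocity: (67/289) = +1·(289/67) since 67 mod 4 = 3, 289 mod 4 = 1; sign now +1
(289/67) = (21/67)   [reduce mod 67]
reciprocity: (21/67) = +1·(67/21) since 21 mod 4 = 1, 67 mod 4 = 3; sign now +1
(67/21) = (4/21)   [reduce mod 21]
4 = 2^2·1; (2/21) = -1 since 21 mod 8 = 5, so (4/21) = (-1)^2·(1/21); sign now +1
(1/21) = 1; final value = sign = +1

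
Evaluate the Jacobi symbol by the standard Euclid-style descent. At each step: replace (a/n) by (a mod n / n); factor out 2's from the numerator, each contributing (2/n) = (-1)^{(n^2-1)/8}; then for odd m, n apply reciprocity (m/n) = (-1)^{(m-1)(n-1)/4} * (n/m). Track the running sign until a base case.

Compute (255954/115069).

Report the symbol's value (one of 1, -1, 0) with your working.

1

(255954/115069): 255954 mod 115069 = 25816, so (255954/115069) = (25816/115069)
factor out 2^3: 25816 = 2^3·3227; with 115069 mod 8 = 5, (2/115069) = -1; sign now -1; continue with (3227/115069)
flip (3227/115069) -> (115069/3227): both odd, 3227 mod 4 = 3, 115069 mod 4 = 1, so the flip contributes +1; sign now -1
(115069/3227): 115069 mod 3227 = 2124, so (115069/3227) = (2124/3227)
factor out 2^2: 2124 = 2^2·531; with 3227 mod 8 = 3, (2/3227) = -1; sign now -1; continue with (531/3227)
flip (531/3227) -> (3227/531): both odd, 531 mod 4 = 3, 3227 mod 4 = 3, so the flip contributes -1; sign now +1
(3227/531): 3227 mod 531 = 41, so (3227/531) = (41/531)
flip (41/531) -> (531/41): both odd, 41 mod 4 = 1, 531 mod 4 = 3, so the flip contributes +1; sign now +1
(531/41): 531 mod 41 = 39, so (531/41) = (39/41)
flip (39/41) -> (41/39): both odd, 39 mod 4 = 3, 41 mod 4 = 1, so the flip contributes +1; sign now +1
(41/39): 41 mod 39 = 2, so (41/39) = (2/39)
factor out 2^1: 2 = 2^1·1; with 39 mod 8 = 7, (2/39) = +1; sign now +1; continue with (1/39)
reached (1/39) = 1, so the symbol is +1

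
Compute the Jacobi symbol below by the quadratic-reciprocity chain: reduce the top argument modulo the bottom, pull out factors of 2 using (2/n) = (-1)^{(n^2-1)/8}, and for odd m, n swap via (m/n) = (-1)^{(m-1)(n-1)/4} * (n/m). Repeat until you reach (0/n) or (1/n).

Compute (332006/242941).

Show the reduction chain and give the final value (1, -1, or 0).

(332006/242941): 332006 mod 242941 = 89065, so (332006/242941) = (89065/242941)
flip (89065/242941) -> (242941/89065): both odd, 89065 mod 4 = 1, 242941 mod 4 = 1, so the flip contributes +1; sign now +1
(242941/89065): 242941 mod 89065 = 64811, so (242941/89065) = (64811/89065)
flip (64811/89065) -> (89065/64811): both odd, 64811 mod 4 = 3, 89065 mod 4 = 1, so the flip contributes +1; sign now +1
(89065/64811): 89065 mod 64811 = 24254, so (89065/64811) = (24254/64811)
factor out 2^1: 24254 = 2^1·12127; with 64811 mod 8 = 3, (2/64811) = -1; sign now -1; continue with (12127/64811)
flip (12127/64811) -> (64811/12127): both odd, 12127 mod 4 = 3, 64811 mod 4 = 3, so the flip contributes -1; sign now +1
(64811/12127): 64811 mod 12127 = 4176, so (64811/12127) = (4176/12127)
factor out 2^4: 4176 = 2^4·261; with 12127 mod 8 = 7, (2/12127) = +1; sign now +1; continue with (261/12127)
flip (261/12127) -> (12127/261): both odd, 261 mod 4 = 1, 12127 mod 4 = 3, so the flip contributes +1; sign now +1
(12127/261): 12127 mod 261 = 121, so (12127/261) = (121/261)
flip (121/261) -> (261/121): both odd, 121 mod 4 = 1, 261 mod 4 = 1, so the flip contributes +1; sign now +1
(261/121): 261 mod 121 = 19, so (261/121) = (19/121)
flip (19/121) -> (121/19): both odd, 19 mod 4 = 3, 121 mod 4 = 1, so the flip contributes +1; sign now +1
(121/19): 121 mod 19 = 7, so (121/19) = (7/19)
flip (7/19) -> (19/7): both odd, 7 mod 4 = 3, 19 mod 4 = 3, so the flip contributes -1; sign now -1
(19/7): 19 mod 7 = 5, so (19/7) = (5/7)
flip (5/7) -> (7/5): both odd, 5 mod 4 = 1, 7 mod 4 = 3, so the flip contributes +1; sign now -1
(7/5): 7 mod 5 = 2, so (7/5) = (2/5)
factor out 2^1: 2 = 2^1·1; with 5 mod 8 = 5, (2/5) = -1; sign now +1; continue with (1/5)
reached (1/5) = 1, so the symbol is +1

1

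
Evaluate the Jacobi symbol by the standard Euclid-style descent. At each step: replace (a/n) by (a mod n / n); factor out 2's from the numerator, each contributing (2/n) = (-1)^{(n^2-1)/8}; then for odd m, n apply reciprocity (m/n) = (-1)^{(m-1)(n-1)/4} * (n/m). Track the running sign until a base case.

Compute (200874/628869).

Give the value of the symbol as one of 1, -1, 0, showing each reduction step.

factor out 2^1: 200874 = 2^1·100437; with 628869 mod 8 = 5, (2/628869) = -1; sign now -1; continue with (100437/628869)
flip (100437/628869) -> (628869/100437): both odd, 100437 mod 4 = 1, 628869 mod 4 = 1, so the flip contributes +1; sign now -1
(628869/100437): 628869 mod 100437 = 26247, so (628869/100437) = (26247/100437)
flip (26247/100437) -> (100437/26247): both odd, 26247 mod 4 = 3, 100437 mod 4 = 1, so the flip contributes +1; sign now -1
(100437/26247): 100437 mod 26247 = 21696, so (100437/26247) = (21696/26247)
factor out 2^6: 21696 = 2^6·339; with 26247 mod 8 = 7, (2/26247) = +1; sign now -1; continue with (339/26247)
flip (339/26247) -> (26247/339): both odd, 339 mod 4 = 3, 26247 mod 4 = 3, so the flip contributes -1; sign now +1
(26247/339): 26247 mod 339 = 144, so (26247/339) = (144/339)
factor out 2^4: 144 = 2^4·9; with 339 mod 8 = 3, (2/339) = -1; sign now +1; continue with (9/339)
flip (9/339) -> (339/9): both odd, 9 mod 4 = 1, 339 mod 4 = 3, so the flip contributes +1; sign now +1
(339/9): 339 mod 9 = 6, so (339/9) = (6/9)
factor out 2^1: 6 = 2^1·3; with 9 mod 8 = 1, (2/9) = +1; sign now +1; continue with (3/9)
flip (3/9) -> (9/3): both odd, 3 mod 4 = 3, 9 mod 4 = 1, so the flip contributes +1; sign now +1
(9/3): 9 mod 3 = 0, so (9/3) = (0/3)
reached (0/3); gcd(a, n) > 1, so (0/3) = 0 and the symbol is 0

0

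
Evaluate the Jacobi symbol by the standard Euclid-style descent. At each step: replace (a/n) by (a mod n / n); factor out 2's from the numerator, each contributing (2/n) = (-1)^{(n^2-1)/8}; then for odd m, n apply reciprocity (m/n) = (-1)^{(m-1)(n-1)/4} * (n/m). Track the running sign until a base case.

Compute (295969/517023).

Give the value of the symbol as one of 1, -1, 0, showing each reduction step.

reciprocity: (295969/517023) = +1·(517023/295969) since 295969 mod 4 = 1, 517023 mod 4 = 3; sign now +1
(517023/295969) = (221054/295969)   [reduce mod 295969]
221054 = 2^1·110527; (2/295969) = +1 since 295969 mod 8 = 1, so (221054/295969) = (+1)^1·(110527/295969); sign now +1
reciprocity: (110527/295969) = +1·(295969/110527) since 110527 mod 4 = 3, 295969 mod 4 = 1; sign now +1
(295969/110527) = (74915/110527)   [reduce mod 110527]
reciprocity: (74915/110527) = -1·(110527/74915) since 74915 mod 4 = 3, 110527 mod 4 = 3; sign now -1
(110527/74915) = (35612/74915)   [reduce mod 74915]
35612 = 2^2·8903; (2/74915) = -1 since 74915 mod 8 = 3, so (35612/74915) = (-1)^2·(8903/74915); sign now -1
reciprocity: (8903/74915) = -1·(74915/8903) since 8903 mod 4 = 3, 74915 mod 4 = 3; sign now +1
(74915/8903) = (3691/8903)   [reduce mod 8903]
reciprocity: (3691/8903) = -1·(8903/3691) since 3691 mod 4 = 3, 8903 mod 4 = 3; sign now -1
(8903/3691) = (1521/3691)   [reduce mod 3691]
reciprocity: (1521/3691) = +1·(3691/1521) since 1521 mod 4 = 1, 3691 mod 4 = 3; sign now -1
(3691/1521) = (649/1521)   [reduce mod 1521]
reciprocity: (649/1521) = +1·(1521/649) since 649 mod 4 = 1, 1521 mod 4 = 1; sign now -1
(1521/649) = (223/649)   [reduce mod 649]
reciprocity: (223/649) = +1·(649/223) since 223 mod 4 = 3, 649 mod 4 = 1; sign now -1
(649/223) = (203/223)   [reduce mod 223]
reciprocity: (203/223) = -1·(223/203) since 203 mod 4 = 3, 223 mod 4 = 3; sign now +1
(223/203) = (20/203)   [reduce mod 203]
20 = 2^2·5; (2/203) = -1 since 203 mod 8 = 3, so (20/203) = (-1)^2·(5/203); sign now +1
reciprocity: (5/203) = +1·(203/5) since 5 mod 4 = 1, 203 mod 4 = 3; sign now +1
(203/5) = (3/5)   [reduce mod 5]
reciprocity: (3/5) = +1·(5/3) since 3 mod 4 = 3, 5 mod 4 = 1; sign now +1
(5/3) = (2/3)   [reduce mod 3]
2 = 2^1·1; (2/3) = -1 since 3 mod 8 = 3, so (2/3) = (-1)^1·(1/3); sign now -1
(1/3) = 1; final value = sign = -1

-1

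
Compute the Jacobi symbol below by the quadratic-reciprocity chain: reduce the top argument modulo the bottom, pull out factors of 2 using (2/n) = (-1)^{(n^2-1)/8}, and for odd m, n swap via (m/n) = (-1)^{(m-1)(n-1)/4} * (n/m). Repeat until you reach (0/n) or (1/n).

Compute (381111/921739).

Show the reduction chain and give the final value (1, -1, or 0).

flip (381111/921739) -> (921739/381111): both odd, 381111 mod 4 = 3, 921739 mod 4 = 3, so the flip contributes -1; sign now -1
(921739/381111): 921739 mod 381111 = 159517, so (921739/381111) = (159517/381111)
flip (159517/381111) -> (381111/159517): both odd, 159517 mod 4 = 1, 381111 mod 4 = 3, so the flip contributes +1; sign now -1
(381111/159517): 381111 mod 159517 = 62077, so (381111/159517) = (62077/159517)
flip (62077/159517) -> (159517/62077): both odd, 62077 mod 4 = 1, 159517 mod 4 = 1, so the flip contributes +1; sign now -1
(159517/62077): 159517 mod 62077 = 35363, so (159517/62077) = (35363/62077)
flip (35363/62077) -> (62077/35363): both odd, 35363 mod 4 = 3, 62077 mod 4 = 1, so the flip contributes +1; sign now -1
(62077/35363): 62077 mod 35363 = 26714, so (62077/35363) = (26714/35363)
factor out 2^1: 26714 = 2^1·13357; with 35363 mod 8 = 3, (2/35363) = -1; sign now +1; continue with (13357/35363)
flip (13357/35363) -> (35363/13357): both odd, 13357 mod 4 = 1, 35363 mod 4 = 3, so the flip contributes +1; sign now +1
(35363/13357): 35363 mod 13357 = 8649, so (35363/13357) = (8649/13357)
flip (8649/13357) -> (13357/8649): both odd, 8649 mod 4 = 1, 13357 mod 4 = 1, so the flip contributes +1; sign now +1
(13357/8649): 13357 mod 8649 = 4708, so (13357/8649) = (4708/8649)
factor out 2^2: 4708 = 2^2·1177; with 8649 mod 8 = 1, (2/8649) = +1; sign now +1; continue with (1177/8649)
flip (1177/8649) -> (8649/1177): both odd, 1177 mod 4 = 1, 8649 mod 4 = 1, so the flip contributes +1; sign now +1
(8649/1177): 8649 mod 1177 = 410, so (8649/1177) = (410/1177)
factor out 2^1: 410 = 2^1·205; with 1177 mod 8 = 1, (2/1177) = +1; sign now +1; continue with (205/1177)
flip (205/1177) -> (1177/205): both odd, 205 mod 4 = 1, 1177 mod 4 = 1, so the flip contributes +1; sign now +1
(1177/205): 1177 mod 205 = 152, so (1177/205) = (152/205)
factor out 2^3: 152 = 2^3·19; with 205 mod 8 = 5, (2/205) = -1; sign now -1; continue with (19/205)
flip (19/205) -> (205/19): both odd, 19 mod 4 = 3, 205 mod 4 = 1, so the flip contributes +1; sign now -1
(205/19): 205 mod 19 = 15, so (205/19) = (15/19)
flip (15/19) -> (19/15): both odd, 15 mod 4 = 3, 19 mod 4 = 3, so the flip contributes -1; sign now +1
(19/15): 19 mod 15 = 4, so (19/15) = (4/15)
factor out 2^2: 4 = 2^2·1; with 15 mod 8 = 7, (2/15) = +1; sign now +1; continue with (1/15)
reached (1/15) = 1, so the symbol is +1

1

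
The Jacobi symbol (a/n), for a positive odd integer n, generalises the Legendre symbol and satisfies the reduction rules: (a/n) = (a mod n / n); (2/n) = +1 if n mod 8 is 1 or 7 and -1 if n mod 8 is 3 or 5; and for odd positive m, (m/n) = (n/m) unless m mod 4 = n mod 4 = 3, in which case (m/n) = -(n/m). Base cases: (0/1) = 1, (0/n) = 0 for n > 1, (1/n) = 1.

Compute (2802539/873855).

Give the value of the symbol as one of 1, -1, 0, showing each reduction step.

(2802539/873855) = (180974/873855)   [reduce mod 873855]
180974 = 2^1·90487; (2/873855) = +1 since 873855 mod 8 = 7, so (180974/873855) = (+1)^1·(90487/873855); sign now +1
reciprocity: (90487/873855) = -1·(873855/90487) since 90487 mod 4 = 3, 873855 mod 4 = 3; sign now -1
(873855/90487) = (59472/90487)   [reduce mod 90487]
59472 = 2^4·3717; (2/90487) = +1 since 90487 mod 8 = 7, so (59472/90487) = (+1)^4·(3717/90487); sign now -1
reciprocity: (3717/90487) = +1·(90487/3717) since 3717 mod 4 = 1, 90487 mod 4 = 3; sign now -1
(90487/3717) = (1279/3717)   [reduce mod 3717]
reciprocity: (1279/3717) = +1·(3717/1279) since 1279 mod 4 = 3, 3717 mod 4 = 1; sign now -1
(3717/1279) = (1159/1279)   [reduce mod 1279]
reciprocity: (1159/1279) = -1·(1279/1159) since 1159 mod 4 = 3, 1279 mod 4 = 3; sign now +1
(1279/1159) = (120/1159)   [reduce mod 1159]
120 = 2^3·15; (2/1159) = +1 since 1159 mod 8 = 7, so (120/1159) = (+1)^3·(15/1159); sign now +1
reciprocity: (15/1159) = -1·(1159/15) since 15 mod 4 = 3, 1159 mod 4 = 3; sign now -1
(1159/15) = (4/15)   [reduce mod 15]
4 = 2^2·1; (2/15) = +1 since 15 mod 8 = 7, so (4/15) = (+1)^2·(1/15); sign now -1
(1/15) = 1; final value = sign = -1

-1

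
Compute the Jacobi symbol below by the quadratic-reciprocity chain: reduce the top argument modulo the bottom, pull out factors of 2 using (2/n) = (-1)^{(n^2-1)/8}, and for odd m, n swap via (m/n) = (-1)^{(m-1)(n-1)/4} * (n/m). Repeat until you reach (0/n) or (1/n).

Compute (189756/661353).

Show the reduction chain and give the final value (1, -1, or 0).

factor out 2^2: 189756 = 2^2·47439; with 661353 mod 8 = 1, (2/661353) = +1; sign now +1; continue with (47439/661353)
flip (47439/661353) -> (661353/47439): both odd, 47439 mod 4 = 3, 661353 mod 4 = 1, so the flip contributes +1; sign now +1
(661353/47439): 661353 mod 47439 = 44646, so (661353/47439) = (44646/47439)
factor out 2^1: 44646 = 2^1·22323; with 47439 mod 8 = 7, (2/47439) = +1; sign now +1; continue with (22323/47439)
flip (22323/47439) -> (47439/22323): both odd, 22323 mod 4 = 3, 47439 mod 4 = 3, so the flip contributes -1; sign now -1
(47439/22323): 47439 mod 22323 = 2793, so (47439/22323) = (2793/22323)
flip (2793/22323) -> (22323/2793): both odd, 2793 mod 4 = 1, 22323 mod 4 = 3, so the flip contributes +1; sign now -1
(22323/2793): 22323 mod 2793 = 2772, so (22323/2793) = (2772/2793)
factor out 2^2: 2772 = 2^2·693; with 2793 mod 8 = 1, (2/2793) = +1; sign now -1; continue with (693/2793)
flip (693/2793) -> (2793/693): both odd, 693 mod 4 = 1, 2793 mod 4 = 1, so the flip contributes +1; sign now -1
(2793/693): 2793 mod 693 = 21, so (2793/693) = (21/693)
flip (21/693) -> (693/21): both odd, 21 mod 4 = 1, 693 mod 4 = 1, so the flip contributes +1; sign now -1
(693/21): 693 mod 21 = 0, so (693/21) = (0/21)
reached (0/21); gcd(a, n) > 1, so (0/21) = 0 and the symbol is 0

0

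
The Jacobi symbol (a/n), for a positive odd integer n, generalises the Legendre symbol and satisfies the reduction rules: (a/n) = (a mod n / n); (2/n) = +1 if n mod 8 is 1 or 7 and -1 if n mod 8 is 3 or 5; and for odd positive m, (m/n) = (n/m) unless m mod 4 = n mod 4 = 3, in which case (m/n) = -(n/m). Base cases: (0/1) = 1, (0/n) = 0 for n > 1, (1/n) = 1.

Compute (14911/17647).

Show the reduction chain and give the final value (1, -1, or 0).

reciprocity: (14911/17647) = -1·(17647/14911) since 14911 mod 4 = 3, 17647 mod 4 = 3; sign now -1
(17647/14911) = (2736/14911)   [reduce mod 14911]
2736 = 2^4·171; (2/14911) = +1 since 14911 mod 8 = 7, so (2736/14911) = (+1)^4·(171/14911); sign now -1
reciprocity: (171/14911) = -1·(14911/171) since 171 mod 4 = 3, 14911 mod 4 = 3; sign now +1
(14911/171) = (34/171)   [reduce mod 171]
34 = 2^1·17; (2/171) = -1 since 171 mod 8 = 3, so (34/171) = (-1)^1·(17/171); sign now -1
reciprocity: (17/171) = +1·(171/17) since 17 mod 4 = 1, 171 mod 4 = 3; sign now -1
(171/17) = (1/17)   [reduce mod 17]
(1/17) = 1; final value = sign = -1

-1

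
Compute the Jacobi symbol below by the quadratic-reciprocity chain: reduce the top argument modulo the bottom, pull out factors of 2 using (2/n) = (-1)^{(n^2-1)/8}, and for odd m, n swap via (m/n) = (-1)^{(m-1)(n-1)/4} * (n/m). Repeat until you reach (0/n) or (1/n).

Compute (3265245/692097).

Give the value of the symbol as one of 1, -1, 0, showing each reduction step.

(3265245/692097): 3265245 mod 692097 = 496857, so (3265245/692097) = (496857/692097)
flip (496857/692097) -> (692097/496857): both odd, 496857 mod 4 = 1, 692097 mod 4 = 1, so the flip contributes +1; sign now +1
(692097/496857): 692097 mod 496857 = 195240, so (692097/496857) = (195240/496857)
factor out 2^3: 195240 = 2^3·24405; with 496857 mod 8 = 1, (2/496857) = +1; sign now +1; continue with (24405/496857)
flip (24405/496857) -> (496857/24405): both odd, 24405 mod 4 = 1, 496857 mod 4 = 1, so the flip contributes +1; sign now +1
(496857/24405): 496857 mod 24405 = 8757, so (496857/24405) = (8757/24405)
flip (8757/24405) -> (24405/8757): both odd, 8757 mod 4 = 1, 24405 mod 4 = 1, so the flip contributes +1; sign now +1
(24405/8757): 24405 mod 8757 = 6891, so (24405/8757) = (6891/8757)
flip (6891/8757) -> (8757/6891): both odd, 6891 mod 4 = 3, 8757 mod 4 = 1, so the flip contributes +1; sign now +1
(8757/6891): 8757 mod 6891 = 1866, so (8757/6891) = (1866/6891)
factor out 2^1: 1866 = 2^1·933; with 6891 mod 8 = 3, (2/6891) = -1; sign now -1; continue with (933/6891)
flip (933/6891) -> (6891/933): both odd, 933 mod 4 = 1, 6891 mod 4 = 3, so the flip contributes +1; sign now -1
(6891/933): 6891 mod 933 = 360, so (6891/933) = (360/933)
factor out 2^3: 360 = 2^3·45; with 933 mod 8 = 5, (2/933) = -1; sign now +1; continue with (45/933)
flip (45/933) -> (933/45): both odd, 45 mod 4 = 1, 933 mod 4 = 1, so the flip contributes +1; sign now +1
(933/45): 933 mod 45 = 33, so (933/45) = (33/45)
flip (33/45) -> (45/33): both odd, 33 mod 4 = 1, 45 mod 4 = 1, so the flip contributes +1; sign now +1
(45/33): 45 mod 33 = 12, so (45/33) = (12/33)
factor out 2^2: 12 = 2^2·3; with 33 mod 8 = 1, (2/33) = +1; sign now +1; continue with (3/33)
flip (3/33) -> (33/3): both odd, 3 mod 4 = 3, 33 mod 4 = 1, so the flip contributes +1; sign now +1
(33/3): 33 mod 3 = 0, so (33/3) = (0/3)
reached (0/3); gcd(a, n) > 1, so (0/3) = 0 and the symbol is 0

0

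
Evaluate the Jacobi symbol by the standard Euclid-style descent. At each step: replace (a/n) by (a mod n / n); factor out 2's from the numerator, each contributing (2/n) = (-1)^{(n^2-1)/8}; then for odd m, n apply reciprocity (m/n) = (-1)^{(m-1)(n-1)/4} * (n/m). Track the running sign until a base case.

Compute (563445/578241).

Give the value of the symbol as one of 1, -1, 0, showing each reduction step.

reciprocity: (563445/578241) = +1·(578241/563445) since 563445 mod 4 = 1, 578241 mod 4 = 1; sign now +1
(578241/563445) = (14796/563445)   [reduce mod 563445]
14796 = 2^2·3699; (2/563445) = -1 since 563445 mod 8 = 5, so (14796/563445) = (-1)^2·(3699/563445); sign now +1
reciprocity: (3699/563445) = +1·(563445/3699) since 3699 mod 4 = 3, 563445 mod 4 = 1; sign now +1
(563445/3699) = (1197/3699)   [reduce mod 3699]
reciprocity: (1197/3699) = +1·(3699/1197) since 1197 mod 4 = 1, 3699 mod 4 = 3; sign now +1
(3699/1197) = (108/1197)   [reduce mod 1197]
108 = 2^2·27; (2/1197) = -1 since 1197 mod 8 = 5, so (108/1197) = (-1)^2·(27/1197); sign now +1
reciprocity: (27/1197) = +1·(1197/27) since 27 mod 4 = 3, 1197 mod 4 = 1; sign now +1
(1197/27) = (9/27)   [reduce mod 27]
reciprocity: (9/27) = +1·(27/9) since 9 mod 4 = 1, 27 mod 4 = 3; sign now +1
(27/9) = (0/9)   [reduce mod 9]
(0/9) = 0   [gcd(a, n) > 1]; final value = 0

0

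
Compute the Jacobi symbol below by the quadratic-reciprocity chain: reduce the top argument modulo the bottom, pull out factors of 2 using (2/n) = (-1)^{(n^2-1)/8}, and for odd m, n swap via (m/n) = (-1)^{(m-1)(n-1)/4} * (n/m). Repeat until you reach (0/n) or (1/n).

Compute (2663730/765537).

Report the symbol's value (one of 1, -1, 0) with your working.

(2663730/765537): 2663730 mod 765537 = 367119, so (2663730/765537) = (367119/765537)
flip (367119/765537) -> (765537/367119): both odd, 367119 mod 4 = 3, 765537 mod 4 = 1, so the flip contributes +1; sign now +1
(765537/367119): 765537 mod 367119 = 31299, so (765537/367119) = (31299/367119)
flip (31299/367119) -> (367119/31299): both odd, 31299 mod 4 = 3, 367119 mod 4 = 3, so the flip contributes -1; sign now -1
(367119/31299): 367119 mod 31299 = 22830, so (367119/31299) = (22830/31299)
factor out 2^1: 22830 = 2^1·11415; with 31299 mod 8 = 3, (2/31299) = -1; sign now +1; continue with (11415/31299)
flip (11415/31299) -> (31299/11415): both odd, 11415 mod 4 = 3, 31299 mod 4 = 3, so the flip contributes -1; sign now -1
(31299/11415): 31299 mod 11415 = 8469, so (31299/11415) = (8469/11415)
flip (8469/11415) -> (11415/8469): both odd, 8469 mod 4 = 1, 11415 mod 4 = 3, so the flip contributes +1; sign now -1
(11415/8469): 11415 mod 8469 = 2946, so (11415/8469) = (2946/8469)
factor out 2^1: 2946 = 2^1·1473; with 8469 mod 8 = 5, (2/8469) = -1; sign now +1; continue with (1473/8469)
flip (1473/8469) -> (8469/1473): both odd, 1473 mod 4 = 1, 8469 mod 4 = 1, so the flip contributes +1; sign now +1
(8469/1473): 8469 mod 1473 = 1104, so (8469/1473) = (1104/1473)
factor out 2^4: 1104 = 2^4·69; with 1473 mod 8 = 1, (2/1473) = +1; sign now +1; continue with (69/1473)
flip (69/1473) -> (1473/69): both odd, 69 mod 4 = 1, 1473 mod 4 = 1, so the flip contributes +1; sign now +1
(1473/69): 1473 mod 69 = 24, so (1473/69) = (24/69)
factor out 2^3: 24 = 2^3·3; with 69 mod 8 = 5, (2/69) = -1; sign now -1; continue with (3/69)
flip (3/69) -> (69/3): both odd, 3 mod 4 = 3, 69 mod 4 = 1, so the flip contributes +1; sign now -1
(69/3): 69 mod 3 = 0, so (69/3) = (0/3)
reached (0/3); gcd(a, n) > 1, so (0/3) = 0 and the symbol is 0

0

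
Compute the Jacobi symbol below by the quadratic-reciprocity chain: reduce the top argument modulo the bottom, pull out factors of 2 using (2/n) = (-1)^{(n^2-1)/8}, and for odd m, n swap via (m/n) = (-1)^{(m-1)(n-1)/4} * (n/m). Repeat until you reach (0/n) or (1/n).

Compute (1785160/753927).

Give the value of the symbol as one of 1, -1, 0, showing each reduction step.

-1

(1785160/753927): 1785160 mod 753927 = 277306, so (1785160/753927) = (277306/753927)
factor out 2^1: 277306 = 2^1·138653; with 753927 mod 8 = 7, (2/753927) = +1; sign now +1; continue with (138653/753927)
flip (138653/753927) -> (753927/138653): both odd, 138653 mod 4 = 1, 753927 mod 4 = 3, so the flip contributes +1; sign now +1
(753927/138653): 753927 mod 138653 = 60662, so (753927/138653) = (60662/138653)
factor out 2^1: 60662 = 2^1·30331; with 138653 mod 8 = 5, (2/138653) = -1; sign now -1; continue with (30331/138653)
flip (30331/138653) -> (138653/30331): both odd, 30331 mod 4 = 3, 138653 mod 4 = 1, so the flip contributes +1; sign now -1
(138653/30331): 138653 mod 30331 = 17329, so (138653/30331) = (17329/30331)
flip (17329/30331) -> (30331/17329): both odd, 17329 mod 4 = 1, 30331 mod 4 = 3, so the flip contributes +1; sign now -1
(30331/17329): 30331 mod 17329 = 13002, so (30331/17329) = (13002/17329)
factor out 2^1: 13002 = 2^1·6501; with 17329 mod 8 = 1, (2/17329) = +1; sign now -1; continue with (6501/17329)
flip (6501/17329) -> (17329/6501): both odd, 6501 mod 4 = 1, 17329 mod 4 = 1, so the flip contributes +1; sign now -1
(17329/6501): 17329 mod 6501 = 4327, so (17329/6501) = (4327/6501)
flip (4327/6501) -> (6501/4327): both odd, 4327 mod 4 = 3, 6501 mod 4 = 1, so the flip contributes +1; sign now -1
(6501/4327): 6501 mod 4327 = 2174, so (6501/4327) = (2174/4327)
factor out 2^1: 2174 = 2^1·1087; with 4327 mod 8 = 7, (2/4327) = +1; sign now -1; continue with (1087/4327)
flip (1087/4327) -> (4327/1087): both odd, 1087 mod 4 = 3, 4327 mod 4 = 3, so the flip contributes -1; sign now +1
(4327/1087): 4327 mod 1087 = 1066, so (4327/1087) = (1066/1087)
factor out 2^1: 1066 = 2^1·533; with 1087 mod 8 = 7, (2/1087) = +1; sign now +1; continue with (533/1087)
flip (533/1087) -> (1087/533): both odd, 533 mod 4 = 1, 1087 mod 4 = 3, so the flip contributes +1; sign now +1
(1087/533): 1087 mod 533 = 21, so (1087/533) = (21/533)
flip (21/533) -> (533/21): both odd, 21 mod 4 = 1, 533 mod 4 = 1, so the flip contributes +1; sign now +1
(533/21): 533 mod 21 = 8, so (533/21) = (8/21)
factor out 2^3: 8 = 2^3·1; with 21 mod 8 = 5, (2/21) = -1; sign now -1; continue with (1/21)
reached (1/21) = 1, so the symbol is -1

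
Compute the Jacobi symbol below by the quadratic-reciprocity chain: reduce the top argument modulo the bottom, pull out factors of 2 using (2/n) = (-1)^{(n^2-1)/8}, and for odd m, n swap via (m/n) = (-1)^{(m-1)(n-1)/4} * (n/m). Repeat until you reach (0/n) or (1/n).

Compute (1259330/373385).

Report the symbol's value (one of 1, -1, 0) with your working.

0

(1259330/373385): 1259330 mod 373385 = 139175, so (1259330/373385) = (139175/373385)
flip (139175/373385) -> (373385/139175): both odd, 139175 mod 4 = 3, 373385 mod 4 = 1, so the flip contributes +1; sign now +1
(373385/139175): 373385 mod 139175 = 95035, so (373385/139175) = (95035/139175)
flip (95035/139175) -> (139175/95035): both odd, 95035 mod 4 = 3, 139175 mod 4 = 3, so the flip contributes -1; sign now -1
(139175/95035): 139175 mod 95035 = 44140, so (139175/95035) = (44140/95035)
factor out 2^2: 44140 = 2^2·11035; with 95035 mod 8 = 3, (2/95035) = -1; sign now -1; continue with (11035/95035)
flip (11035/95035) -> (95035/11035): both odd, 11035 mod 4 = 3, 95035 mod 4 = 3, so the flip contributes -1; sign now +1
(95035/11035): 95035 mod 11035 = 6755, so (95035/11035) = (6755/11035)
flip (6755/11035) -> (11035/6755): both odd, 6755 mod 4 = 3, 11035 mod 4 = 3, so the flip contributes -1; sign now -1
(11035/6755): 11035 mod 6755 = 4280, so (11035/6755) = (4280/6755)
factor out 2^3: 4280 = 2^3·535; with 6755 mod 8 = 3, (2/6755) = -1; sign now +1; continue with (535/6755)
flip (535/6755) -> (6755/535): both odd, 535 mod 4 = 3, 6755 mod 4 = 3, so the flip contributes -1; sign now -1
(6755/535): 6755 mod 535 = 335, so (6755/535) = (335/535)
flip (335/535) -> (535/335): both odd, 335 mod 4 = 3, 535 mod 4 = 3, so the flip contributes -1; sign now +1
(535/335): 535 mod 335 = 200, so (535/335) = (200/335)
factor out 2^3: 200 = 2^3·25; with 335 mod 8 = 7, (2/335) = +1; sign now +1; continue with (25/335)
flip (25/335) -> (335/25): both odd, 25 mod 4 = 1, 335 mod 4 = 3, so the flip contributes +1; sign now +1
(335/25): 335 mod 25 = 10, so (335/25) = (10/25)
factor out 2^1: 10 = 2^1·5; with 25 mod 8 = 1, (2/25) = +1; sign now +1; continue with (5/25)
flip (5/25) -> (25/5): both odd, 5 mod 4 = 1, 25 mod 4 = 1, so the flip contributes +1; sign now +1
(25/5): 25 mod 5 = 0, so (25/5) = (0/5)
reached (0/5); gcd(a, n) > 1, so (0/5) = 0 and the symbol is 0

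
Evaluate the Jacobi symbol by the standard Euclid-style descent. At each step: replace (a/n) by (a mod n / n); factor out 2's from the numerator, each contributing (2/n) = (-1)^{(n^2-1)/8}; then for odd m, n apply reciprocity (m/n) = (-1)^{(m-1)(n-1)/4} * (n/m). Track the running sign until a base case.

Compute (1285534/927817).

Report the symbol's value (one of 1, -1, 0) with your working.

(1285534/927817) = (357717/927817)   [reduce mod 927817]
reciprocity: (357717/927817) = +1·(927817/357717) since 357717 mod 4 = 1, 927817 mod 4 = 1; sign now +1
(927817/357717) = (212383/357717)   [reduce mod 357717]
reciprocity: (212383/357717) = +1·(357717/212383) since 212383 mod 4 = 3, 357717 mod 4 = 1; sign now +1
(357717/212383) = (145334/212383)   [reduce mod 212383]
145334 = 2^1·72667; (2/212383) = +1 since 212383 mod 8 = 7, so (145334/212383) = (+1)^1·(72667/212383); sign now +1
reciprocity: (72667/212383) = -1·(212383/72667) since 72667 mod 4 = 3, 212383 mod 4 = 3; sign now -1
(212383/72667) = (67049/72667)   [reduce mod 72667]
reciprocity: (67049/72667) = +1·(72667/67049) since 67049 mod 4 = 1, 72667 mod 4 = 3; sign now -1
(72667/67049) = (5618/67049)   [reduce mod 67049]
5618 = 2^1·2809; (2/67049) = +1 since 67049 mod 8 = 1, so (5618/67049) = (+1)^1·(2809/67049); sign now -1
reciprocity: (2809/67049) = +1·(67049/2809) since 2809 mod 4 = 1, 67049 mod 4 = 1; sign now -1
(67049/2809) = (2442/2809)   [reduce mod 2809]
2442 = 2^1·1221; (2/2809) = +1 since 2809 mod 8 = 1, so (2442/2809) = (+1)^1·(1221/2809); sign now -1
reciprocity: (1221/2809) = +1·(2809/1221) since 1221 mod 4 = 1, 2809 mod 4 = 1; sign now -1
(2809/1221) = (367/1221)   [reduce mod 1221]
reciprocity: (367/1221) = +1·(1221/367) since 367 mod 4 = 3, 1221 mod 4 = 1; sign now -1
(1221/367) = (120/367)   [reduce mod 367]
120 = 2^3·15; (2/367) = +1 since 367 mod 8 = 7, so (120/367) = (+1)^3·(15/367); sign now -1
reciprocity: (15/367) = -1·(367/15) since 15 mod 4 = 3, 367 mod 4 = 3; sign now +1
(367/15) = (7/15)   [reduce mod 15]
reciprocity: (7/15) = -1·(15/7) since 7 mod 4 = 3, 15 mod 4 = 3; sign now -1
(15/7) = (1/7)   [reduce mod 7]
(1/7) = 1; final value = sign = -1

-1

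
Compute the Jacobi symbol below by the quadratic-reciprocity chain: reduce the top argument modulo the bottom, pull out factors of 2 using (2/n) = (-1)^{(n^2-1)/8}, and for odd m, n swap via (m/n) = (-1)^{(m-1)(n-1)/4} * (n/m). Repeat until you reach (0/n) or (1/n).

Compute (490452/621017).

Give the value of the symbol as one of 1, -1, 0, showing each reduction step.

-1

490452 = 2^2·122613; (2/621017) = +1 since 621017 mod 8 = 1, so (490452/621017) = (+1)^2·(122613/621017); sign now +1
reciprocity: (122613/621017) = +1·(621017/122613) since 122613 mod 4 = 1, 621017 mod 4 = 1; sign now +1
(621017/122613) = (7952/122613)   [reduce mod 122613]
7952 = 2^4·497; (2/122613) = -1 since 122613 mod 8 = 5, so (7952/122613) = (-1)^4·(497/122613); sign now +1
reciprocity: (497/122613) = +1·(122613/497) since 497 mod 4 = 1, 122613 mod 4 = 1; sign now +1
(122613/497) = (351/497)   [reduce mod 497]
reciprocity: (351/497) = +1·(497/351) since 351 mod 4 = 3, 497 mod 4 = 1; sign now +1
(497/351) = (146/351)   [reduce mod 351]
146 = 2^1·73; (2/351) = +1 since 351 mod 8 = 7, so (146/351) = (+1)^1·(73/351); sign now +1
reciprocity: (73/351) = +1·(351/73) since 73 mod 4 = 1, 351 mod 4 = 3; sign now +1
(351/73) = (59/73)   [reduce mod 73]
reciprocity: (59/73) = +1·(73/59) since 59 mod 4 = 3, 73 mod 4 = 1; sign now +1
(73/59) = (14/59)   [reduce mod 59]
14 = 2^1·7; (2/59) = -1 since 59 mod 8 = 3, so (14/59) = (-1)^1·(7/59); sign now -1
reciprocity: (7/59) = -1·(59/7) since 7 mod 4 = 3, 59 mod 4 = 3; sign now +1
(59/7) = (3/7)   [reduce mod 7]
reciprocity: (3/7) = -1·(7/3) since 3 mod 4 = 3, 7 mod 4 = 3; sign now -1
(7/3) = (1/3)   [reduce mod 3]
(1/3) = 1; final value = sign = -1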